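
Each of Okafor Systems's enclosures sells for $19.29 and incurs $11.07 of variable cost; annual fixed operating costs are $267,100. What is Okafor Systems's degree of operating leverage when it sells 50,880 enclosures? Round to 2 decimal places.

2.77

At 50,880 units, contribution = 50,880 × $8.22 = $418,233.60.
EBIT = $418,233.60 − $267,100 = $151,133.60.
Degree of operating leverage = $418,233.60 / $151,133.60 = 2.7673.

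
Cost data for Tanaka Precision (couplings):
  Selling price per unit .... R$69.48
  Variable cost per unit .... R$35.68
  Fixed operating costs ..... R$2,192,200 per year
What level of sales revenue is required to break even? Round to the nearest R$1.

Contribution margin per unit = R$69.48 − R$35.68 = R$33.80, a CM ratio of R$33.80 ÷ R$69.48 = 0.4865.
Break-even revenue = fixed costs × price ÷ CM = R$2,192,200 × R$69.48 ÷ R$33.80 = R$4,506,333.

R$4,506,333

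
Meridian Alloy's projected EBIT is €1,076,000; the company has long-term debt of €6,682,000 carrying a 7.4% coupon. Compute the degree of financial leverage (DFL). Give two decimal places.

Interest = €494,468.00.
Degree of financial leverage = EBIT / (EBIT − interest) = €1,076,000 / €581,532.00 = 1.8503.

1.85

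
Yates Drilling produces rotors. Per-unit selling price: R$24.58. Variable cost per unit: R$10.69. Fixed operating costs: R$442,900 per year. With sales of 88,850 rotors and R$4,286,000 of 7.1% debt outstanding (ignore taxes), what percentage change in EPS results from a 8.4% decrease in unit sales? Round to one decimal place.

Total contribution margin = 88,850 × R$13.89 = R$1,234,126.50.
Subtracting fixed costs: EBIT = R$1,234,126.50 − R$442,900 = R$791,226.50.
Interest = R$304,306.00, so EBIT − I = R$486,920.50.
Degree of combined leverage = contribution ÷ (EBIT − I) = R$1,234,126.50 ÷ R$486,920.50 = 2.5346.
%ΔEPS = DCL × %ΔSales = 2.5346 × -8.4% = -21.3%.

-21.3%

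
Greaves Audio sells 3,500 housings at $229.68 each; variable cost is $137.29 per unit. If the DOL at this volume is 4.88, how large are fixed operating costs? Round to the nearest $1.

At 3,500 units, contribution = 3,500 × $92.39 = $323,365.00.
Since DOL = CM ÷ EBIT, EBIT = $323,365.00 ÷ 4.88 = $66,263.32.
Fixed costs = CM − EBIT = $323,365.00 − $66,263.32 = $257,102.

$257,102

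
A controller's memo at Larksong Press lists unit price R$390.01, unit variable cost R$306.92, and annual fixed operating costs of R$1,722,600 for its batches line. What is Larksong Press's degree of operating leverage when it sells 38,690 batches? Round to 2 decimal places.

2.15

At 38,690 units, contribution = 38,690 × R$83.09 = R$3,214,752.10.
Subtracting fixed costs: EBIT = R$3,214,752.10 − R$1,722,600 = R$1,492,152.10.
DOL = contribution ÷ EBIT = R$3,214,752.10 ÷ R$1,492,152.10 = 2.1544.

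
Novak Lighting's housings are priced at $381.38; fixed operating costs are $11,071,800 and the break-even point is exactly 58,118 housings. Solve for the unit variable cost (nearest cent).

Contribution per unit must be FC / Q = $11,071,800 / 58,118 = $190.5055.
Variable cost per unit = $381.38 − $190.5055 = $190.87.

$190.87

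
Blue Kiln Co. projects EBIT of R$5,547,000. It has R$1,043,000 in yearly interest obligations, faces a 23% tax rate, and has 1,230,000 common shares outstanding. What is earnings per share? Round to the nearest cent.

R$2.82

Interest = R$1,043,000.00, so EBT = R$5,547,000 − R$1,043,000.00 = R$4,504,000.00.
After tax at 23%: net income = R$4,504,000.00 × 0.77 = R$3,468,080.00.
EPS = R$3,468,080.00 ÷ 1,230,000 = R$2.82.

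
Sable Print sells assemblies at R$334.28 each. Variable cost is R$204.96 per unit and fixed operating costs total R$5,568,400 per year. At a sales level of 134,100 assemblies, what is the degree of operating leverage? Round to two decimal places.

Contribution at this volume is 134,100 × R$129.32 = R$17,341,812.00.
EBIT = R$17,341,812.00 − R$5,568,400 = R$11,773,412.00.
So DOL = total CM / EBIT = R$17,341,812.00 / R$11,773,412.00 = 1.4730.

1.47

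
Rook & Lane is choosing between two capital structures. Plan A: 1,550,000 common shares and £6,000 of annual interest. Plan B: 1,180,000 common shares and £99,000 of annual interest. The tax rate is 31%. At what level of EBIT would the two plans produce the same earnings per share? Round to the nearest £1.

Set EPS_A = EPS_B: (EBIT − £6,000)(1 − 0.31) ÷ 1,550,000 = (EBIT − £99,000)(1 − 0.31) ÷ 1,180,000.
The (1 − t) factor cancels: (EBIT − 6,000) × 1,180,000 = (EBIT − 99,000) × 1,550,000.
Solving, EBIT = (99,000·1,550,000 − 6,000·1,180,000) / (1,550,000 − 1,180,000) = 146,370,000,000 / 370,000 = 395,594.59.

£395,595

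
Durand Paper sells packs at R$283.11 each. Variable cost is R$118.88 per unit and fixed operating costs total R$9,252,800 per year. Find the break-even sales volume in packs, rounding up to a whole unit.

56,341 packs

Each unit contributes R$283.11 − R$118.88 = R$164.23.
Break-even volume = fixed costs ÷ CM per unit = R$9,252,800 ÷ R$164.23 = 56,340.50, so 56,341 packs.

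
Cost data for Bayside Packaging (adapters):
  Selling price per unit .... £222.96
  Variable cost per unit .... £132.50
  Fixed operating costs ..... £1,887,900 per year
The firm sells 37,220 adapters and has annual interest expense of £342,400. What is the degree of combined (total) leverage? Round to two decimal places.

Total contribution margin = 37,220 × £90.46 = £3,366,921.20.
Operating income = contribution − fixed costs = £3,366,921.20 − £1,887,900 = £1,479,021.20. Interest = £342,400.00.
DOL = £3,366,921.20 ÷ £1,479,021.20 = 2.2765; DFL = £1,479,021.20 ÷ £1,136,621.20 = 1.3012.
DCL = DOL × DFL = 2.2765 × 1.3012 = 2.9622.

2.96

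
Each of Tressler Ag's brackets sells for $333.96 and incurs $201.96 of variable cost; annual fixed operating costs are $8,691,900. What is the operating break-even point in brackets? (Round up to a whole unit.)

65,848 brackets

Unit CM = price − variable cost = $333.96 − $201.96 = $132.00.
Units to break even: $8,691,900 ÷ $132.00 = 65,847.73, rounded up to 65,848.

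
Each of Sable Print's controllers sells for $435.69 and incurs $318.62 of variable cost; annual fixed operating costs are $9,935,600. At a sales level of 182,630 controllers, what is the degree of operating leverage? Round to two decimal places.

Contribution at this volume is 182,630 × $117.07 = $21,380,494.10.
Operating income = contribution − fixed costs = $21,380,494.10 − $9,935,600 = $11,444,894.10.
DOL = contribution ÷ EBIT = $21,380,494.10 ÷ $11,444,894.10 = 1.8681.

1.87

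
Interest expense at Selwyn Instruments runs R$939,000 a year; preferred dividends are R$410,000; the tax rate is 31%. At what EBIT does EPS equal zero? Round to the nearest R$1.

Grossing the preferred dividend up to pre-tax terms: R$410,000 / (1 − 0.31) = R$594,202.90.
Financial break-even EBIT = interest + D_p ÷ (1 − t) = R$939,000 + R$594,202.90 = R$1,533,202.90.

R$1,533,203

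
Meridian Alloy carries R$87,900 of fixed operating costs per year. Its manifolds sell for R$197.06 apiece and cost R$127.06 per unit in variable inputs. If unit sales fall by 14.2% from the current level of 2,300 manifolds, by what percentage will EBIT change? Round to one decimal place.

Contribution at this volume is 2,300 × R$70.00 = R$161,000.00.
Subtracting fixed costs: EBIT = R$161,000.00 − R$87,900 = R$73,100.00.
Degree of operating leverage = R$161,000.00 / R$73,100.00 = 2.2025.
Operating income changes by 2.2025 × -14.2% = -31.3%.

-31.3%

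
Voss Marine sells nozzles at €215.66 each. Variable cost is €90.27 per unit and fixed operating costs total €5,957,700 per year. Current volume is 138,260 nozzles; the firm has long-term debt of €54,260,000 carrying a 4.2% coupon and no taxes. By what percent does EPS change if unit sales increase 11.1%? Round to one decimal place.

Contribution at this volume is 138,260 × €125.39 = €17,336,421.40.
Subtracting fixed costs: EBIT = €17,336,421.40 − €5,957,700 = €11,378,721.40.
After interest of €2,278,920.00, pre-tax earnings = €9,099,801.40.
Degree of combined leverage = contribution ÷ (EBIT − I) = €17,336,421.40 ÷ €9,099,801.40 = 1.9051.
EPS therefore changes by 1.9051 × (+11.1%) = +21.1%.

+21.1%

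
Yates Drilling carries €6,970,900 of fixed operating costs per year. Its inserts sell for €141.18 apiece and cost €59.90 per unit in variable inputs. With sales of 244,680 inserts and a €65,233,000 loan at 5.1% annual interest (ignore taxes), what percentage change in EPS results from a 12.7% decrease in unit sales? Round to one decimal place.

At 244,680 units, contribution = 244,680 × €81.28 = €19,887,590.40.
Subtracting fixed costs: EBIT = €19,887,590.40 − €6,970,900 = €12,916,690.40.
After interest of €3,326,883.00, pre-tax earnings = €9,589,807.40.
DCL = total CM / (EBIT − I) = €19,887,590.40 / €9,589,807.40 = 2.0738.
EPS therefore changes by 2.0738 × (-12.7%) = -26.3%.

-26.3%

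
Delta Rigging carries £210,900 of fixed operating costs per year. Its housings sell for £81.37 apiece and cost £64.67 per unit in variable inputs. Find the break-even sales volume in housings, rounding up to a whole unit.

12,629 housings

Unit CM = price − variable cost = £81.37 − £64.67 = £16.70.
Break-even Q = £210,900 / £16.70 = 12,628.74 → 12,629 housings.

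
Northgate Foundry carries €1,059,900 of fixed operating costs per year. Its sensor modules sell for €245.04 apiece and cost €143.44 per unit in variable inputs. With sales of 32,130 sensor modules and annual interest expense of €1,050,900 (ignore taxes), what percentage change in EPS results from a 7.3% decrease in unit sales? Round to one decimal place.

Contribution at this volume is 32,130 × €101.60 = €3,264,408.00.
Operating income = contribution − fixed costs = €3,264,408.00 − €1,059,900 = €2,204,508.00.
Interest = €1,050,900.00, so EBIT − I = €1,153,608.00.
Degree of combined leverage = contribution ÷ (EBIT − I) = €3,264,408.00 ÷ €1,153,608.00 = 2.8297.
%ΔEPS = DCL × %ΔSales = 2.8297 × -7.3% = -20.7%.

-20.7%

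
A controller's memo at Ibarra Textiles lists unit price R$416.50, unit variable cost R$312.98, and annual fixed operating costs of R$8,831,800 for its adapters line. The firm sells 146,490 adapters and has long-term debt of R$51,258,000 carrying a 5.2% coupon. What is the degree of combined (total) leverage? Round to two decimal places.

4.13

At 146,490 units, contribution = 146,490 × R$103.52 = R$15,164,644.80.
Operating income = contribution − fixed costs = R$15,164,644.80 − R$8,831,800 = R$6,332,844.80. Interest = R$2,665,416.00, so EBIT − I = R$3,667,428.80.
Degree of total leverage = total CM / (EBIT − interest) = R$15,164,644.80 / R$3,667,428.80 = 4.1350.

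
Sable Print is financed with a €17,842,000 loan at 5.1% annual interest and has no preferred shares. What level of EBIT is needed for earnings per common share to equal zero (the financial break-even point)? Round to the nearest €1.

Annual interest = 5.1% × €17,842,000 = €909,942.00.
With no preferred dividends, EPS = 0 when EBIT exactly covers interest, so the financial break-even EBIT is €909,942.00.

€909,942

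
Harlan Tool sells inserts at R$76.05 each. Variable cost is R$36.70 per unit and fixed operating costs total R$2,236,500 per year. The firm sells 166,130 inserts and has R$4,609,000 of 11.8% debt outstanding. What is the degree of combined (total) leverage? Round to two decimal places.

At 166,130 units, contribution = 166,130 × R$39.35 = R$6,537,215.50.
EBIT = R$6,537,215.50 − R$2,236,500 = R$4,300,715.50. Interest = R$543,862.00.
DOL = R$6,537,215.50 ÷ R$4,300,715.50 = 1.5200; DFL = R$4,300,715.50 ÷ R$3,756,853.50 = 1.1448.
DCL = DOL × DFL = 1.5200 × 1.1448 = 1.7401.

1.74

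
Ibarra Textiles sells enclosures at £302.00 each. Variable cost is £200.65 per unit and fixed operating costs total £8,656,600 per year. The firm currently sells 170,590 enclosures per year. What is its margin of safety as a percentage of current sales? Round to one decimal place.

49.9%

Each unit contributes £302.00 − £200.65 = £101.35. Break-even units = £8,656,600 ÷ £101.35 = 85,412.93; break-even revenue = 85,412.93 × £302.00 = £25,794,703.50.
Actual sales revenue = 170,590 × £302.00 = £51,518,180.00.
Margin of safety = (£51,518,180.00 − £25,794,703.50) ÷ £51,518,180.00 = 49.9%.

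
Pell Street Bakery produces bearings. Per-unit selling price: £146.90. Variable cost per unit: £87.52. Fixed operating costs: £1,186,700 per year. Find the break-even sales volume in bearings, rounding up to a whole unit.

Each unit contributes £146.90 − £87.52 = £59.38.
Break-even Q = £1,186,700 / £59.38 = 19,984.84 → 19,985 bearings.

19,985 bearings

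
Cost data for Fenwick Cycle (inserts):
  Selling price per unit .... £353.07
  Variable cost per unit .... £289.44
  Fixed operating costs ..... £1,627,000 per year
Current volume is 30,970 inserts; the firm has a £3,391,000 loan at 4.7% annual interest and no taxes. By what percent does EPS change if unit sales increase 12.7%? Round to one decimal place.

At 30,970 units, contribution = 30,970 × £63.63 = £1,970,621.10.
Subtracting fixed costs: EBIT = £1,970,621.10 − £1,627,000 = £343,621.10.
After interest of £159,377.00, pre-tax earnings = £184,244.10.
Degree of combined leverage = contribution ÷ (EBIT − I) = £1,970,621.10 ÷ £184,244.10 = 10.6957.
%ΔEPS = DCL × %ΔSales = 10.6957 × +12.7% = +135.8%.

+135.8%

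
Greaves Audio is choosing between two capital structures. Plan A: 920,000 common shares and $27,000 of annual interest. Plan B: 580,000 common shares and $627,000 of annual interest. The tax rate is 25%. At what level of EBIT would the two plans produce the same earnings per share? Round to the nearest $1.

At indifference, (EBIT − 27,000)(1 − t)/920,000 = (EBIT − 627,000)(1 − t)/580,000.
The (1 − t) factor cancels: (EBIT − 27,000) × 580,000 = (EBIT − 627,000) × 920,000.
EBIT × (920,000 − 580,000) = 627,000 × 920,000 − 27,000 × 580,000 = 561,180,000,000, so EBIT = 561,180,000,000 ÷ 340,000 = 1,650,529.41.

$1,650,529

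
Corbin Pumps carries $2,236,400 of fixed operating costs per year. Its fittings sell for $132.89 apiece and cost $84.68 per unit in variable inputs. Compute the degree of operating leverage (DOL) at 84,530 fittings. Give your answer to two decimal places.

At 84,530 units, contribution = 84,530 × $48.21 = $4,075,191.30.
EBIT = $4,075,191.30 − $2,236,400 = $1,838,791.30.
So DOL = total CM / EBIT = $4,075,191.30 / $1,838,791.30 = 2.2162.

2.22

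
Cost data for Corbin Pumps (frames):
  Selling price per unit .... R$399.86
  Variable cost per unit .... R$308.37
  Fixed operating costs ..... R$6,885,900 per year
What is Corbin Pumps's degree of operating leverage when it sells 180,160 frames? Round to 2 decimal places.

Contribution at this volume is 180,160 × R$91.49 = R$16,482,838.40.
Operating income = contribution − fixed costs = R$16,482,838.40 − R$6,885,900 = R$9,596,938.40.
DOL = contribution ÷ EBIT = R$16,482,838.40 ÷ R$9,596,938.40 = 1.7175.

1.72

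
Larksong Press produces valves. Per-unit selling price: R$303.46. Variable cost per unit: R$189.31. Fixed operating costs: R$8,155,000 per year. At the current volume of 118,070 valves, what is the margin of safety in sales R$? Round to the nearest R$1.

Contribution margin per unit = R$303.46 − R$189.31 = R$114.15. Break-even units = R$8,155,000 ÷ R$114.15 = 71,441.09; break-even revenue = 71,441.09 × R$303.46 = R$21,679,512.05.
Current sales = 118,070 × R$303.46 = R$35,829,522.20.
Margin of safety = R$35,829,522.20 − R$21,679,512.05 = R$14,150,010.

R$14,150,010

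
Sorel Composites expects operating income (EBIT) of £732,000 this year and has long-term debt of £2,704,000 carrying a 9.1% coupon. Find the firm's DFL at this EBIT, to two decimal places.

1.51

Interest = £246,064.00.
DFL = EBIT ÷ (EBIT − I) = £732,000 ÷ (£732,000 − £246,064.00) = £732,000 ÷ £485,936.00 = 1.5064.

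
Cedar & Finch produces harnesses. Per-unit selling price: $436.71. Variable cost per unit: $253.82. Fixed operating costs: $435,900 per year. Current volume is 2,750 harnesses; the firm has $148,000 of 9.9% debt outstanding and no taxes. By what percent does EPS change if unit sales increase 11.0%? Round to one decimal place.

+105.6%

Total contribution margin = 2,750 × $182.89 = $502,947.50.
EBIT = $502,947.50 − $435,900 = $67,047.50.
After interest of $14,652.00, pre-tax earnings = $52,395.50.
DCL = total CM / (EBIT − I) = $502,947.50 / $52,395.50 = 9.5991.
EPS therefore changes by 9.5991 × (+11.0%) = +105.6%.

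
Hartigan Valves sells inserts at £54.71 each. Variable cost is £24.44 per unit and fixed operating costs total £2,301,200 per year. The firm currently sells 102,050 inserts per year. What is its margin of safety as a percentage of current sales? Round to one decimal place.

25.5%

Unit CM = price − variable cost = £54.71 − £24.44 = £30.27. Break-even units = £2,301,200 ÷ £30.27 = 76,022.46; break-even revenue = 76,022.46 × £54.71 = £4,159,189.03.
Current sales = 102,050 × £54.71 = £5,583,155.50.
Margin of safety = (£5,583,155.50 − £4,159,189.03) ÷ £5,583,155.50 = 25.5%.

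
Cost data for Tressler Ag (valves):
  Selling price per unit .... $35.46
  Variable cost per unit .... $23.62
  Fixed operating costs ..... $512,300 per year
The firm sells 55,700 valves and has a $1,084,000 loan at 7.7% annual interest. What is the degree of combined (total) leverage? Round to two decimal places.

At 55,700 units, contribution = 55,700 × $11.84 = $659,488.00.
Operating income = contribution − fixed costs = $659,488.00 − $512,300 = $147,188.00. Interest = $83,468.00, so EBIT − I = $63,720.00.
DCL = contribution ÷ (EBIT − I) = $659,488.00 ÷ $63,720.00 = 10.3498.

10.35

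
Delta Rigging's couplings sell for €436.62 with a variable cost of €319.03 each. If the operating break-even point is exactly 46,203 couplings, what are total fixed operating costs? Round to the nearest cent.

Each unit contributes €436.62 − €319.03 = €117.59.
Since BE = FC / CM, FC = 46,203 × €117.59 = €5,433,010.77.

€5,433,010.77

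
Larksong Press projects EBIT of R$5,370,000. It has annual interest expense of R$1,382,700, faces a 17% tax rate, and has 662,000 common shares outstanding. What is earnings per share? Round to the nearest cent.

Pre-tax income = R$5,370,000 − R$1,382,700.00 = R$3,987,300.00.
Net income = R$3,987,300.00 × (1 − 0.17) = R$3,309,459.00.
EPS = R$3,309,459.00 ÷ 662,000 = R$5.00.

R$5.00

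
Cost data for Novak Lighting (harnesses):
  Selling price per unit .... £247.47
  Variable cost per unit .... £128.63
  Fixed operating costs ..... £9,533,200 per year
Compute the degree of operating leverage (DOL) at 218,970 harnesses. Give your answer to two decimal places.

1.58

At 218,970 units, contribution = 218,970 × £118.84 = £26,022,394.80.
EBIT = £26,022,394.80 − £9,533,200 = £16,489,194.80.
So DOL = total CM / EBIT = £26,022,394.80 / £16,489,194.80 = 1.5781.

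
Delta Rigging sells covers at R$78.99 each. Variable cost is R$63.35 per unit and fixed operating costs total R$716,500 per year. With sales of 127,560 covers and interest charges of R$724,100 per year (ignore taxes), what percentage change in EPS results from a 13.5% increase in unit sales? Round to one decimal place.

+48.6%

Total contribution margin = 127,560 × R$15.64 = R$1,995,038.40.
Operating income = contribution − fixed costs = R$1,995,038.40 − R$716,500 = R$1,278,538.40.
Interest = R$724,100.00, so EBIT − I = R$554,438.40.
Degree of combined leverage = contribution ÷ (EBIT − I) = R$1,995,038.40 ÷ R$554,438.40 = 3.5983.
%ΔEPS = DCL × %ΔSales = 3.5983 × +13.5% = +48.6%.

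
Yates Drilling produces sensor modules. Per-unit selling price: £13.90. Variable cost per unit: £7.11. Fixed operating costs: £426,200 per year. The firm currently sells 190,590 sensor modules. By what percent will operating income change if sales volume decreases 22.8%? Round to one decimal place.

Total contribution margin = 190,590 × £6.79 = £1,294,106.10.
Operating income = contribution − fixed costs = £1,294,106.10 − £426,200 = £867,906.10.
DOL = contribution ÷ EBIT = £1,294,106.10 ÷ £867,906.10 = 1.4911.
%ΔEBIT = DOL × %ΔSales = 1.4911 × -22.8% = -34.0%.

-34.0%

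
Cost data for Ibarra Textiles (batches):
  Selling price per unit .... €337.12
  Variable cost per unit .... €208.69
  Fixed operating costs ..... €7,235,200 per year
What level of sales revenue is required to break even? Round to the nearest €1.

€18,991,907

Contribution margin per unit = €337.12 − €208.69 = €128.43, a CM ratio of €128.43 ÷ €337.12 = 0.3810.
Break-even sales = FC ÷ CM ratio = €7,235,200 × €337.12 / €128.43 = €18,991,907.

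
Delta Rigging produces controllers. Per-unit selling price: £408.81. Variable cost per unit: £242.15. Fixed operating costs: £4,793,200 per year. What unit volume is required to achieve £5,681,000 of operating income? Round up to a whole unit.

62,848 controllers

Each unit contributes £408.81 − £242.15 = £166.66.
Need Q such that Q × £166.66 − £4,793,200 = £5,681,000, i.e. Q = £10,474,200 / £166.66 = 62,847.71 → 62,848.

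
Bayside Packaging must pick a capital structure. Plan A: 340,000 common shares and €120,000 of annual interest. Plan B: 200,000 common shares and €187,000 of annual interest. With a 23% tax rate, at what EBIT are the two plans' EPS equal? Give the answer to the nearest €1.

Set EPS_A = EPS_B: (EBIT − €120,000)(1 − 0.23) ÷ 340,000 = (EBIT − €187,000)(1 − 0.23) ÷ 200,000.
The (1 − t) factor cancels: (EBIT − 120,000) × 200,000 = (EBIT − 187,000) × 340,000.
Solving, EBIT = (187,000·340,000 − 120,000·200,000) / (340,000 − 200,000) = 39,580,000,000 / 140,000 = 282,714.29.

€282,714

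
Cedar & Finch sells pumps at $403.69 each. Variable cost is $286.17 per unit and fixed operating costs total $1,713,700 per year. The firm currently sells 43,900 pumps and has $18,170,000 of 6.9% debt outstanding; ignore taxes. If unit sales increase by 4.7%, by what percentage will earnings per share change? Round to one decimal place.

Total contribution margin = 43,900 × $117.52 = $5,159,128.00.
Subtracting fixed costs: EBIT = $5,159,128.00 − $1,713,700 = $3,445,428.00.
After interest of $1,253,730.00, pre-tax earnings = $2,191,698.00.
DCL = total CM / (EBIT − I) = $5,159,128.00 / $2,191,698.00 = 2.3539.
%ΔEPS = DCL × %ΔSales = 2.3539 × +4.7% = +11.1%.

+11.1%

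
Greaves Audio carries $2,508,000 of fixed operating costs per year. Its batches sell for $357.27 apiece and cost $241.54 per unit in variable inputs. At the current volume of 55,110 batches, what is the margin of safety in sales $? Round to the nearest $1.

Each unit contributes $357.27 − $241.54 = $115.73. Break-even units = $2,508,000 ÷ $115.73 = 21,671.13; break-even revenue = 21,671.13 × $357.27 = $7,742,445.00.
Actual sales revenue = 55,110 × $357.27 = $19,689,149.70.
Margin of safety = $19,689,149.70 − $7,742,445.00 = $11,946,705.

$11,946,705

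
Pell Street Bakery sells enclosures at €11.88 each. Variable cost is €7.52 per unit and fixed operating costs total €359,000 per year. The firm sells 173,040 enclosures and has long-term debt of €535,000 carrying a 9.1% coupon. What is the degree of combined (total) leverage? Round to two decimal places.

2.18

At 173,040 units, contribution = 173,040 × €4.36 = €754,454.40.
EBIT = €754,454.40 − €359,000 = €395,454.40. Interest = €48,685.00, so EBIT − I = €346,769.40.
DCL = contribution ÷ (EBIT − I) = €754,454.40 ÷ €346,769.40 = 2.1757.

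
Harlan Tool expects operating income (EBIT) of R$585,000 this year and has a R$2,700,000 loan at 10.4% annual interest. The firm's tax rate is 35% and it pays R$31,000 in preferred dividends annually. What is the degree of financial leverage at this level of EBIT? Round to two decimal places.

2.28

Interest = R$280,800.00.
Pre-tax preferred-dividend burden = R$31,000 ÷ (1 − 0.35) = R$47,692.31.
DFL = EBIT ÷ [EBIT − I − D_p/(1−t)] = R$585,000 ÷ [R$585,000 − R$280,800.00 − R$47,692.31] = R$585,000 ÷ R$256,507.69 = 2.2806.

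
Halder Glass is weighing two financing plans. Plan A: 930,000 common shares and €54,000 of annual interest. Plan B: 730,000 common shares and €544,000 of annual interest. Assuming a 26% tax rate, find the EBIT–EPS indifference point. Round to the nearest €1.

Set EPS_A = EPS_B: (EBIT − €54,000)(1 − 0.26) ÷ 930,000 = (EBIT − €544,000)(1 − 0.26) ÷ 730,000.
Cancelling (1 − t) and cross-multiplying: 730,000·(EBIT − 54,000) = 930,000·(EBIT − 544,000).
EBIT × (930,000 − 730,000) = 544,000 × 930,000 − 54,000 × 730,000 = 466,500,000,000, so EBIT = 466,500,000,000 ÷ 200,000 = 2,332,500.00.

€2,332,500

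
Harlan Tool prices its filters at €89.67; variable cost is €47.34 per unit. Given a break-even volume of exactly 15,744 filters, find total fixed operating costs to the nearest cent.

Each unit contributes €89.67 − €47.34 = €42.33.
Since BE = FC / CM, FC = 15,744 × €42.33 = €666,443.52.

€666,443.52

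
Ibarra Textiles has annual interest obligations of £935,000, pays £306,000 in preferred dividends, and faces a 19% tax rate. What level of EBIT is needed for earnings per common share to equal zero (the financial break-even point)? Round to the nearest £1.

Grossing the preferred dividend up to pre-tax terms: £306,000 / (1 − 0.19) = £377,777.78.
Financial break-even EBIT = interest + D_p ÷ (1 − t) = £935,000 + £377,777.78 = £1,312,777.78.

£1,312,778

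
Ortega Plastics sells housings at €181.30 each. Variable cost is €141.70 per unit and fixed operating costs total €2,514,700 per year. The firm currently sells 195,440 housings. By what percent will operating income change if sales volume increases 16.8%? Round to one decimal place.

At 195,440 units, contribution = 195,440 × €39.60 = €7,739,424.00.
EBIT = €7,739,424.00 − €2,514,700 = €5,224,724.00.
Degree of operating leverage = €7,739,424.00 / €5,224,724.00 = 1.4813.
%ΔEBIT = DOL × %ΔSales = 1.4813 × +16.8% = +24.9%.

+24.9%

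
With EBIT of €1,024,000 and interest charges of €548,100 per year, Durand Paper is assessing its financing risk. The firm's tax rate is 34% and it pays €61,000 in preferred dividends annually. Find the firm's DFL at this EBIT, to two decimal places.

2.67

Interest = €548,100.00.
Pre-tax preferred-dividend burden = €61,000 ÷ (1 − 0.34) = €92,424.24.
DFL = EBIT ÷ [EBIT − I − D_p/(1−t)] = €1,024,000 ÷ [€1,024,000 − €548,100.00 − €92,424.24] = €1,024,000 ÷ €383,475.76 = 2.6703.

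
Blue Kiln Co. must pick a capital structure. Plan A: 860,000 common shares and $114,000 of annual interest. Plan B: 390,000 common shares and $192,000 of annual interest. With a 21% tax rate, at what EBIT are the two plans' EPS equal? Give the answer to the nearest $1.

Set EPS_A = EPS_B: (EBIT − $114,000)(1 − 0.21) ÷ 860,000 = (EBIT − $192,000)(1 − 0.21) ÷ 390,000.
The (1 − t) factor cancels: (EBIT − 114,000) × 390,000 = (EBIT − 192,000) × 860,000.
Solving, EBIT = (192,000·860,000 − 114,000·390,000) / (860,000 − 390,000) = 120,660,000,000 / 470,000 = 256,723.40.

$256,723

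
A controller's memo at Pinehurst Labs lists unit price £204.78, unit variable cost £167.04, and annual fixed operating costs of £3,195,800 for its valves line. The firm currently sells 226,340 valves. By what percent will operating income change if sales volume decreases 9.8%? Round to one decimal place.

-15.7%

Contribution at this volume is 226,340 × £37.74 = £8,542,071.60.
Operating income = contribution − fixed costs = £8,542,071.60 − £3,195,800 = £5,346,271.60.
DOL = contribution ÷ EBIT = £8,542,071.60 ÷ £5,346,271.60 = 1.5978.
%ΔEBIT = DOL × %ΔSales = 1.5978 × -9.8% = -15.7%.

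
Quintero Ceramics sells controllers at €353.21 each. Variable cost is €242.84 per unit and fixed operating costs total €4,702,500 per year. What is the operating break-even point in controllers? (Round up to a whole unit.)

Contribution margin per unit = €353.21 − €242.84 = €110.37.
Break-even volume = fixed costs ÷ CM per unit = €4,702,500 ÷ €110.37 = 42,606.69, so 42,607 controllers.

42,607 controllers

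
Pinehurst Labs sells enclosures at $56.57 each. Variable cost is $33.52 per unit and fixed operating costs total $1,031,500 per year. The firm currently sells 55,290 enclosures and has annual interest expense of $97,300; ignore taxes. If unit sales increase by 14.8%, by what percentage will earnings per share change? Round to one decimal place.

Total contribution margin = 55,290 × $23.05 = $1,274,434.50.
EBIT = $1,274,434.50 − $1,031,500 = $242,934.50.
Interest = $97,300.00, so EBIT − I = $145,634.50.
DCL = total CM / (EBIT − I) = $1,274,434.50 / $145,634.50 = 8.7509.
%ΔEPS = DCL × %ΔSales = 8.7509 × +14.8% = +129.5%.

+129.5%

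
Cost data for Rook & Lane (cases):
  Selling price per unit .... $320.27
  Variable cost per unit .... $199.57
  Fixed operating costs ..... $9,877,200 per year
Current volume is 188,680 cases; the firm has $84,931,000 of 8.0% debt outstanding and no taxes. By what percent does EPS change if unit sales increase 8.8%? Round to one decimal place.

Total contribution margin = 188,680 × $120.70 = $22,773,676.00.
EBIT = $22,773,676.00 − $9,877,200 = $12,896,476.00.
After interest of $6,794,480.00, pre-tax earnings = $6,101,996.00.
Degree of combined leverage = contribution ÷ (EBIT − I) = $22,773,676.00 ÷ $6,101,996.00 = 3.7322.
%ΔEPS = DCL × %ΔSales = 3.7322 × +8.8% = +32.8%.

+32.8%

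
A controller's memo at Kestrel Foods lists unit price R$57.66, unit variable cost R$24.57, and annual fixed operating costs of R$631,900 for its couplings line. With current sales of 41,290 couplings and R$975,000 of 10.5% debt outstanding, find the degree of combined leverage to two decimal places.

2.16

Total contribution margin = 41,290 × R$33.09 = R$1,366,286.10.
Operating income = contribution − fixed costs = R$1,366,286.10 − R$631,900 = R$734,386.10. Interest = R$102,375.00.
DOL = R$1,366,286.10 ÷ R$734,386.10 = 1.8604; DFL = R$734,386.10 ÷ R$632,011.10 = 1.1620.
DCL = DOL × DFL = 1.8604 × 1.1620 = 2.1618.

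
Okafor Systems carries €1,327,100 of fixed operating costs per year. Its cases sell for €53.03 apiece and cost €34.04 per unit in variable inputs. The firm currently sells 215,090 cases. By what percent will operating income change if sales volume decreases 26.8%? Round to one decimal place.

Contribution at this volume is 215,090 × €18.99 = €4,084,559.10.
EBIT = €4,084,559.10 − €1,327,100 = €2,757,459.10.
So DOL = total CM / EBIT = €4,084,559.10 / €2,757,459.10 = 1.4813.
Operating income changes by 1.4813 × -26.8% = -39.7%.

-39.7%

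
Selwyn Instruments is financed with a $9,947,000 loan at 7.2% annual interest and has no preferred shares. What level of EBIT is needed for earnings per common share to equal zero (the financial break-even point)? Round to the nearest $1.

$716,184

Annual interest = 7.2% × $9,947,000 = $716,184.00.
With no preferred dividends, EPS = 0 when EBIT exactly covers interest, so the financial break-even EBIT is $716,184.00.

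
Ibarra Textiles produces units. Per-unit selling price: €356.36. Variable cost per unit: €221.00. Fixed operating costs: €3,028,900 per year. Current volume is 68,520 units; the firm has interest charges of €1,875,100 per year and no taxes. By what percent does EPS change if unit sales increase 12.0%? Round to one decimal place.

+25.5%

At 68,520 units, contribution = 68,520 × €135.36 = €9,274,867.20.
Operating income = contribution − fixed costs = €9,274,867.20 − €3,028,900 = €6,245,967.20.
After interest of €1,875,100.00, pre-tax earnings = €4,370,867.20.
DCL = total CM / (EBIT − I) = €9,274,867.20 / €4,370,867.20 = 2.1220.
EPS therefore changes by 2.1220 × (+12.0%) = +25.5%.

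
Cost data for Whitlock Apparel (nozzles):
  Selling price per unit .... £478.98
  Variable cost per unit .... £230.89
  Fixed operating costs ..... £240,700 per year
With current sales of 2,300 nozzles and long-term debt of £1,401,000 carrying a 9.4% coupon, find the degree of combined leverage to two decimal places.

2.88

Contribution at this volume is 2,300 × £248.09 = £570,607.00.
EBIT = £570,607.00 − £240,700 = £329,907.00. Interest = £131,694.00, so EBIT − I = £198,213.00.
Degree of total leverage = total CM / (EBIT − interest) = £570,607.00 / £198,213.00 = 2.8788.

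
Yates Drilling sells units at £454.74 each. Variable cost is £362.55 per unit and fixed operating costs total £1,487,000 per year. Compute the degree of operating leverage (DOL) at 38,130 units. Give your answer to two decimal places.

At 38,130 units, contribution = 38,130 × £92.19 = £3,515,204.70.
EBIT = £3,515,204.70 − £1,487,000 = £2,028,204.70.
Degree of operating leverage = £3,515,204.70 / £2,028,204.70 = 1.7332.

1.73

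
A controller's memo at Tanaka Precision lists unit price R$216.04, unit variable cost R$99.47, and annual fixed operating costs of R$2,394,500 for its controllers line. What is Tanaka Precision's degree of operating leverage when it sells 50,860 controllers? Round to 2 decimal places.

1.68

Total contribution margin = 50,860 × R$116.57 = R$5,928,750.20.
Operating income = contribution − fixed costs = R$5,928,750.20 − R$2,394,500 = R$3,534,250.20.
Degree of operating leverage = R$5,928,750.20 / R$3,534,250.20 = 1.6775.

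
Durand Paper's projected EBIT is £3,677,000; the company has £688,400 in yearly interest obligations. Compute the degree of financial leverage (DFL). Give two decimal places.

Interest = £688,400.00.
Degree of financial leverage = EBIT / (EBIT − interest) = £3,677,000 / £2,988,600.00 = 1.2303.

1.23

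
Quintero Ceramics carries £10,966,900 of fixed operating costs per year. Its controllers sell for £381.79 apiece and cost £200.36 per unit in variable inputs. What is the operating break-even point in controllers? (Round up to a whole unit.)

Unit CM = price − variable cost = £381.79 − £200.36 = £181.43.
Units to break even: £10,966,900 ÷ £181.43 = 60,447.00, rounded up to 60,448.

60,448 controllers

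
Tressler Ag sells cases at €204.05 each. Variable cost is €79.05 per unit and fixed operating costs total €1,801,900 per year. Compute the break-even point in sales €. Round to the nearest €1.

€2,941,422

CM per unit = €204.05 − €79.05 = €125.00; CM ratio = €125.00 / €204.05 = 0.6126.
Break-even sales = FC ÷ CM ratio = €1,801,900 × €204.05 / €125.00 = €2,941,422.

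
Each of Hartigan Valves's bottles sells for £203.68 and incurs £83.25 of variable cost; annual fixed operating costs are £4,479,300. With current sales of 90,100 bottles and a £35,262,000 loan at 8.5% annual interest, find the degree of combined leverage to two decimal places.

Contribution at this volume is 90,100 × £120.43 = £10,850,743.00.
Operating income = contribution − fixed costs = £10,850,743.00 − £4,479,300 = £6,371,443.00. Interest = £2,997,270.00, so EBIT − I = £3,374,173.00.
Degree of total leverage = total CM / (EBIT − interest) = £10,850,743.00 / £3,374,173.00 = 3.2158.

3.22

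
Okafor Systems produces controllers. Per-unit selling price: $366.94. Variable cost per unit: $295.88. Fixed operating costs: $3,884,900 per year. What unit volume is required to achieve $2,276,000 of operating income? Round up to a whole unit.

Each unit contributes $366.94 − $295.88 = $71.06.
Need Q such that Q × $71.06 − $3,884,900 = $2,276,000, i.e. Q = $6,160,900 / $71.06 = 86,699.97 → 86,700.

86,700 controllers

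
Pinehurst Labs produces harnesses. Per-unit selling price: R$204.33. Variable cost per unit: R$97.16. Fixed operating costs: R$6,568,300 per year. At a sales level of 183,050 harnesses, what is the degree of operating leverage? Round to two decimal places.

At 183,050 units, contribution = 183,050 × R$107.17 = R$19,617,468.50.
EBIT = R$19,617,468.50 − R$6,568,300 = R$13,049,168.50.
Degree of operating leverage = R$19,617,468.50 / R$13,049,168.50 = 1.5034.

1.50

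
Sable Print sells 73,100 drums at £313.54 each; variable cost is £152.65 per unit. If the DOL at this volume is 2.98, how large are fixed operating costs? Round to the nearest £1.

Contribution at this volume is 73,100 × £160.89 = £11,761,059.00.
Since DOL = CM ÷ EBIT, EBIT = £11,761,059.00 ÷ 2.98 = £3,946,664.09.
And FC = contribution − EBIT = £11,761,059.00 − £3,946,664.09 = £7,814,395.

£7,814,395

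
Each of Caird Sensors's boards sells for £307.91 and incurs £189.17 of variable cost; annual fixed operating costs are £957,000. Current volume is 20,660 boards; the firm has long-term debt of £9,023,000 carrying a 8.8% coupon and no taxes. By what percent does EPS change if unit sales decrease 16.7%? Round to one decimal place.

Total contribution margin = 20,660 × £118.74 = £2,453,168.40.
EBIT = £2,453,168.40 − £957,000 = £1,496,168.40.
Interest = £794,024.00, so EBIT − I = £702,144.40.
DCL = total CM / (EBIT − I) = £2,453,168.40 / £702,144.40 = 3.4938.
%ΔEPS = DCL × %ΔSales = 3.4938 × -16.7% = -58.3%.

-58.3%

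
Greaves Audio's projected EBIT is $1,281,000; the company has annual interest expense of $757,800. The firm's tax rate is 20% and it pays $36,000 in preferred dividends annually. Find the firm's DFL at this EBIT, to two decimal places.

Annual interest charges come to $757,800.00.
Pre-tax preferred-dividend burden = $36,000 ÷ (1 − 0.20) = $45,000.00.
DFL = EBIT ÷ [EBIT − I − D_p/(1−t)] = $1,281,000 ÷ [$1,281,000 − $757,800.00 − $45,000.00] = $1,281,000 ÷ $478,200.00 = 2.6788.

2.68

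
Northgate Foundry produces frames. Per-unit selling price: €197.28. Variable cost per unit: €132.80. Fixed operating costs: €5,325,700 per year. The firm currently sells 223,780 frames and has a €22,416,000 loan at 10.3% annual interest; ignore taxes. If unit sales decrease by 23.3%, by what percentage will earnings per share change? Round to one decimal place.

Contribution at this volume is 223,780 × €64.48 = €14,429,334.40.
EBIT = €14,429,334.40 − €5,325,700 = €9,103,634.40.
Interest = €2,308,848.00, so EBIT − I = €6,794,786.40.
Degree of combined leverage = contribution ÷ (EBIT − I) = €14,429,334.40 ÷ €6,794,786.40 = 2.1236.
EPS therefore changes by 2.1236 × (-23.3%) = -49.5%.

-49.5%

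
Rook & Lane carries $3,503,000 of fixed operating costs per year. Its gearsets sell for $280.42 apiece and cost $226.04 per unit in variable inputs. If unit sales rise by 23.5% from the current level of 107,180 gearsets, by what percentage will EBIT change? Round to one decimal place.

Total contribution margin = 107,180 × $54.38 = $5,828,448.40.
Operating income = contribution − fixed costs = $5,828,448.40 − $3,503,000 = $2,325,448.40.
DOL = contribution ÷ EBIT = $5,828,448.40 ÷ $2,325,448.40 = 2.5064.
So EBIT moves 2.5064 × (+23.5%) = +58.9%.

+58.9%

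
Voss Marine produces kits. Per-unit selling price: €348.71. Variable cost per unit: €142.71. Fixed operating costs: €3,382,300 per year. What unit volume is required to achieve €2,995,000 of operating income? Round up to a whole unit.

Contribution margin per unit = €348.71 − €142.71 = €206.00.
Need Q such that Q × €206.00 − €3,382,300 = €2,995,000, i.e. Q = €6,377,300 / €206.00 = 30,957.77 → 30,958.

30,958 kits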